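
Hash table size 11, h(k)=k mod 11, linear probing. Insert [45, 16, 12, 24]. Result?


Insertions: 45->slot 1; 16->slot 5; 12->slot 2; 24->slot 3
Table: [None, 45, 12, 24, None, 16, None, None, None, None, None]


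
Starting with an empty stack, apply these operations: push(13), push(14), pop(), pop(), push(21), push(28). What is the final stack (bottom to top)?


push(13) -> [13]
push(14) -> [13, 14]
pop() returns 14 -> [13]
pop() returns 13 -> []
push(21) -> [21]
push(28) -> [21, 28]
Final stack (bottom to top): [21, 28]


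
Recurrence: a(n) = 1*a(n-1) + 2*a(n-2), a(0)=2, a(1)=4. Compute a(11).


Build bottom-up:
...a(9)=1024, a(10)=2048, a(11)=1*2048+2*1024=4096


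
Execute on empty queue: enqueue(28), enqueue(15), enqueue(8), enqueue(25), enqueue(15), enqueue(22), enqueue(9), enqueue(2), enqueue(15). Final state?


enqueue(28) -> [28]
enqueue(15) -> [28, 15]
enqueue(8) -> [28, 15, 8]
enqueue(25) -> [28, 15, 8, 25]
enqueue(15) -> [28, 15, 8, 25, 15]
enqueue(22) -> [28, 15, 8, 25, 15, 22]
enqueue(9) -> [28, 15, 8, 25, 15, 22, 9]
enqueue(2) -> [28, 15, 8, 25, 15, 22, 9, 2]
enqueue(15) -> [28, 15, 8, 25, 15, 22, 9, 2, 15]
Final queue (front to back): [28, 15, 8, 25, 15, 22, 9, 2, 15]


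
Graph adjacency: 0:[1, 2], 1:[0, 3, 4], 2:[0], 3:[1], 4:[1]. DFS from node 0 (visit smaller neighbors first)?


DFS stack-based: start with [0]
Visit order: [0, 1, 3, 4, 2]


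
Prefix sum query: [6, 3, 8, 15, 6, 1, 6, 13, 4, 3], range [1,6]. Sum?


Prefix sums: [0, 6, 9, 17, 32, 38, 39, 45, 58, 62, 65]
Sum[1..6] = prefix[7] - prefix[1] = 45 - 6 = 39


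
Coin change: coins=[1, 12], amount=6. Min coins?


dp[0]=0; dp[i]=1+min(dp[i-c] for c in coins)
...dp[1]=1, dp[2]=2, dp[3]=3, dp[4]=4, dp[5]=5, dp[6]=6
Minimum coins for 6 = 6


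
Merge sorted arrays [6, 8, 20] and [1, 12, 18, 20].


Compare heads, take smaller each step.
Merged: [1, 6, 8, 12, 18, 20, 20]


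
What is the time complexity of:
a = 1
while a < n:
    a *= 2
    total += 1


Per nesting level: O(log n) = O(log n)
Complexity: O(log n)


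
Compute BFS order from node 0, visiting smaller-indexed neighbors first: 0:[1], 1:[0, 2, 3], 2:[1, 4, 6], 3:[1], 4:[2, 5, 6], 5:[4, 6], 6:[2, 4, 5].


BFS queue: start with [0]
Visit order: [0, 1, 2, 3, 4, 6, 5]


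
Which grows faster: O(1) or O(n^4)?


constant grows slower than quartic
O(1) is asymptotically smaller; O(n^4) grows faster


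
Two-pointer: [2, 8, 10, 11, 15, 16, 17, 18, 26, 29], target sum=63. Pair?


Two pointers: lo=0, hi=9
No pair sums to 63


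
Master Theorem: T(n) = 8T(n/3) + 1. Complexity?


a=8, b=3, c=0. log_3(8)=1.893 > c=0. Case 1: O(n^log_b(a)) = O(n^1.893)
Complexity: O(n^1.893)


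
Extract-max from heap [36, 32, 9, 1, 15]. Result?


Max = 36
Replace root with last, heapify down
Resulting heap: [32, 15, 9, 1]


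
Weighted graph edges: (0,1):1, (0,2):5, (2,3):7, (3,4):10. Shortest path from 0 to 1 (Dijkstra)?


Dijkstra from 0:
Distances: {0: 0, 1: 1, 2: 5, 3: 12, 4: 22}
Shortest distance to 1 = 1, path = [0, 1]


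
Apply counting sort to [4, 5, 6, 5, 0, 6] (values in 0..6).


Count array: [1, 0, 0, 0, 1, 2, 2]
Reconstruct: [0, 4, 5, 5, 6, 6]


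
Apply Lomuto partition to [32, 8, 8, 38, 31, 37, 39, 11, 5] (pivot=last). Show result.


Elements <= 5 go left of pivot.
Result: [5, 8, 8, 38, 31, 37, 39, 11, 32], pivot at index 0


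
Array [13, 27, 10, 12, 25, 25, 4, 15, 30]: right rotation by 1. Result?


Right rotate by 1: [30, 13, 27, 10, 12, 25, 25, 4, 15]


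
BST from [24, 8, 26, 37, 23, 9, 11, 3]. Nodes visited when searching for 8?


BST root = 24
Search for 8: compare at each node
Path: [24, 8]


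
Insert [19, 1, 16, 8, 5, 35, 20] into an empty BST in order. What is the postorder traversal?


Root = 19; build tree by BST insertion.
Postorder traversal: [5, 8, 16, 1, 20, 35, 19]


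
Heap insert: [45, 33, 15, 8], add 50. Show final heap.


Append 50: [45, 33, 15, 8, 50]
Bubble up: swap idx 4(50) with idx 1(33); swap idx 1(50) with idx 0(45)
Result: [50, 45, 15, 8, 33]


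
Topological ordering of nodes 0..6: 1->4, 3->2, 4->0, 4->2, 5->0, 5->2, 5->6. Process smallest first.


Kahn's algorithm, process smallest node first
Order: [1, 3, 4, 5, 0, 2, 6]


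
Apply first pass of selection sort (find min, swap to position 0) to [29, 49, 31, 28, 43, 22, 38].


After one pass: [22, 49, 31, 28, 43, 29, 38]


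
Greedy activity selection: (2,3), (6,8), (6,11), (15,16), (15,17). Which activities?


Greedy: pick earliest-ending, then skip overlaps.
Selected (3 activities): [(2, 3), (6, 8), (15, 16)]


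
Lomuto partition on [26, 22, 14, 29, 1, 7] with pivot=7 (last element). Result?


Elements <= 7 go left of pivot.
Result: [1, 7, 14, 29, 26, 22], pivot at index 1


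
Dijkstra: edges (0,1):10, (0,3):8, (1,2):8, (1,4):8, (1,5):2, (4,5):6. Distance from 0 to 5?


Dijkstra from 0:
Distances: {0: 0, 1: 10, 2: 18, 3: 8, 4: 18, 5: 12}
Shortest distance to 5 = 12, path = [0, 1, 5]


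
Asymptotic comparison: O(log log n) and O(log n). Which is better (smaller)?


double-logarithmic grows slower than logarithmic
O(log log n) is asymptotically smaller; O(log n) grows faster


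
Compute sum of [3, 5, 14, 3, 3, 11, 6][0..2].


Prefix sums: [0, 3, 8, 22, 25, 28, 39, 45]
Sum[0..2] = prefix[3] - prefix[0] = 22 - 0 = 22


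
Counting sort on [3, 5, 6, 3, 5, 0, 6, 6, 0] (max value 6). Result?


Count array: [2, 0, 0, 2, 0, 2, 3]
Reconstruct: [0, 0, 3, 3, 5, 5, 6, 6, 6]


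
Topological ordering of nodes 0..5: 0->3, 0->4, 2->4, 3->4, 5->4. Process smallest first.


Kahn's algorithm, process smallest node first
Order: [0, 1, 2, 3, 5, 4]


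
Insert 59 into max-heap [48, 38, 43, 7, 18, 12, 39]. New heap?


Append 59: [48, 38, 43, 7, 18, 12, 39, 59]
Bubble up: swap idx 7(59) with idx 3(7); swap idx 3(59) with idx 1(38); swap idx 1(59) with idx 0(48)
Result: [59, 48, 43, 38, 18, 12, 39, 7]


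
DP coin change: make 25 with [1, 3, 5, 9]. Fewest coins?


dp[0]=0; dp[i]=1+min(dp[i-c] for c in coins)
...dp[20]=4, dp[21]=3, dp[22]=4, dp[23]=3, dp[24]=4, dp[25]=5
Minimum coins for 25 = 5


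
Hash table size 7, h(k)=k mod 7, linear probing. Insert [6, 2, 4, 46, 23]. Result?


Insertions: 6->slot 6; 2->slot 2; 4->slot 4; 46->slot 5; 23->slot 3
Table: [None, None, 2, 23, 4, 46, 6]


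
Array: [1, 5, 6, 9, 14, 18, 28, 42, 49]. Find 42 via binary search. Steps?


Search for 42:
[0,8] mid=4 arr[4]=14
[5,8] mid=6 arr[6]=28
[7,8] mid=7 arr[7]=42
Total: 3 comparisons


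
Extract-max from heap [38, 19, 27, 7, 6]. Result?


Max = 38
Replace root with last, heapify down
Resulting heap: [27, 19, 6, 7]


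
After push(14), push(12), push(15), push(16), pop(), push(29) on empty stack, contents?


push(14) -> [14]
push(12) -> [14, 12]
push(15) -> [14, 12, 15]
push(16) -> [14, 12, 15, 16]
pop() returns 16 -> [14, 12, 15]
push(29) -> [14, 12, 15, 29]
Final stack (bottom to top): [14, 12, 15, 29]


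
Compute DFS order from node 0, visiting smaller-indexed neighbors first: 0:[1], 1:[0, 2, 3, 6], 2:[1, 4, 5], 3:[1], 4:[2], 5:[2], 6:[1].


DFS stack-based: start with [0]
Visit order: [0, 1, 2, 4, 5, 3, 6]


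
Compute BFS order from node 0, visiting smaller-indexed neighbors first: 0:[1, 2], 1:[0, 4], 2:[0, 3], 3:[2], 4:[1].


BFS queue: start with [0]
Visit order: [0, 1, 2, 4, 3]


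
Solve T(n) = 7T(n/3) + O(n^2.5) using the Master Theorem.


a=7, b=3, c=2.5. log_3(7)=1.771 < c=2.5. Case 3: O(n^c) = O(n^2.500)
Complexity: O(n^2.500)


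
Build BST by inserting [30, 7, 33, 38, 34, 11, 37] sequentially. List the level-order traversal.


Root = 30; build tree by BST insertion.
Level-Order traversal: [30, 7, 33, 11, 38, 34, 37]


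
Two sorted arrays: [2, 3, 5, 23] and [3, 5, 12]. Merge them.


Compare heads, take smaller each step.
Merged: [2, 3, 3, 5, 5, 12, 23]


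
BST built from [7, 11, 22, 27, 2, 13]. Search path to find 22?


BST root = 7
Search for 22: compare at each node
Path: [7, 11, 22]


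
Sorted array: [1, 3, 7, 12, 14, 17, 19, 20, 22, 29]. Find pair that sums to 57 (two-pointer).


Two pointers: lo=0, hi=9
No pair sums to 57


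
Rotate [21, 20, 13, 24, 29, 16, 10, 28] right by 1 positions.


Right rotate by 1: [28, 21, 20, 13, 24, 29, 16, 10]


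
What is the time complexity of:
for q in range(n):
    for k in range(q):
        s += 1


Per nesting level: O(n) * O(n) [triangular over q] = O(n^2)
Complexity: O(n^2)


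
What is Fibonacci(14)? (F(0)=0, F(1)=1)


F(n)=F(n-1)+F(n-2)
...F(12)=144, F(13)=233, F(14)=377


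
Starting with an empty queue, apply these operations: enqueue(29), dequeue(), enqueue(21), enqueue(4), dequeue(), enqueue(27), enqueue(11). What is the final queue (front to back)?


enqueue(29) -> [29]
dequeue() returns 29 -> []
enqueue(21) -> [21]
enqueue(4) -> [21, 4]
dequeue() returns 21 -> [4]
enqueue(27) -> [4, 27]
enqueue(11) -> [4, 27, 11]
Final queue (front to back): [4, 27, 11]


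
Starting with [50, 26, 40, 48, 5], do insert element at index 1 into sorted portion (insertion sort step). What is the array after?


After one pass: [26, 50, 40, 48, 5]


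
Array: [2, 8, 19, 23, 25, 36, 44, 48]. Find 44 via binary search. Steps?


Search for 44:
[0,7] mid=3 arr[3]=23
[4,7] mid=5 arr[5]=36
[6,7] mid=6 arr[6]=44
Total: 3 comparisons


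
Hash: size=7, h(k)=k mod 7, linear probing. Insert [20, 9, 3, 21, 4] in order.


Insertions: 20->slot 6; 9->slot 2; 3->slot 3; 21->slot 0; 4->slot 4
Table: [21, None, 9, 3, 4, None, 20]


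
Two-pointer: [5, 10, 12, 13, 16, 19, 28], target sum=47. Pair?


Two pointers: lo=0, hi=6
Found pair: (19, 28) summing to 47


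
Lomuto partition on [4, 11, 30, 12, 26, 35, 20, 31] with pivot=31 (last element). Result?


Elements <= 31 go left of pivot.
Result: [4, 11, 30, 12, 26, 20, 31, 35], pivot at index 6


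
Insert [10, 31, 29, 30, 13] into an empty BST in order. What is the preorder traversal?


Root = 10; build tree by BST insertion.
Preorder traversal: [10, 31, 29, 13, 30]


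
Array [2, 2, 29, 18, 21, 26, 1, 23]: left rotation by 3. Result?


Left rotate by 3: [18, 21, 26, 1, 23, 2, 2, 29]


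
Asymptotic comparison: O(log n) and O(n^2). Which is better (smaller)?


logarithmic grows slower than quadratic
O(log n) is asymptotically smaller; O(n^2) grows faster


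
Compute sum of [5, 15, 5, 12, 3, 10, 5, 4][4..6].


Prefix sums: [0, 5, 20, 25, 37, 40, 50, 55, 59]
Sum[4..6] = prefix[7] - prefix[4] = 55 - 37 = 18


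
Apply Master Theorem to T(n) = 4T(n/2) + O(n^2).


a=4, b=2, c=2. log_2(4)=2 = c=2. Case 2: O(n^c log n) = O(n^2 log n)
Complexity: O(n^2 log n)


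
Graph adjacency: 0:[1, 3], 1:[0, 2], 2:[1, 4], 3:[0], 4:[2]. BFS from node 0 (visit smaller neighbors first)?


BFS queue: start with [0]
Visit order: [0, 1, 3, 2, 4]


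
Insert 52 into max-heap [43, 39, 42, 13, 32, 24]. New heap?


Append 52: [43, 39, 42, 13, 32, 24, 52]
Bubble up: swap idx 6(52) with idx 2(42); swap idx 2(52) with idx 0(43)
Result: [52, 39, 43, 13, 32, 24, 42]


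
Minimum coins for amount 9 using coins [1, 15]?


dp[0]=0; dp[i]=1+min(dp[i-c] for c in coins)
...dp[4]=4, dp[5]=5, dp[6]=6, dp[7]=7, dp[8]=8, dp[9]=9
Minimum coins for 9 = 9


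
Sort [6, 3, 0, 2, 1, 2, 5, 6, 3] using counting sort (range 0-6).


Count array: [1, 1, 2, 2, 0, 1, 2]
Reconstruct: [0, 1, 2, 2, 3, 3, 5, 6, 6]


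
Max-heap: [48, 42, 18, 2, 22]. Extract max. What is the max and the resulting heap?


Max = 48
Replace root with last, heapify down
Resulting heap: [42, 22, 18, 2]


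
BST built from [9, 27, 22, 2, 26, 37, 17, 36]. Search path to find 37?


BST root = 9
Search for 37: compare at each node
Path: [9, 27, 37]


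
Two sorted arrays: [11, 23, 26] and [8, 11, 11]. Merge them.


Compare heads, take smaller each step.
Merged: [8, 11, 11, 11, 23, 26]


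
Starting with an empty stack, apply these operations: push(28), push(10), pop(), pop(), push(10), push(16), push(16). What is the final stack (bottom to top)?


push(28) -> [28]
push(10) -> [28, 10]
pop() returns 10 -> [28]
pop() returns 28 -> []
push(10) -> [10]
push(16) -> [10, 16]
push(16) -> [10, 16, 16]
Final stack (bottom to top): [10, 16, 16]


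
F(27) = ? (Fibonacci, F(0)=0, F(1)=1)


F(n)=F(n-1)+F(n-2)
...F(25)=75025, F(26)=121393, F(27)=196418


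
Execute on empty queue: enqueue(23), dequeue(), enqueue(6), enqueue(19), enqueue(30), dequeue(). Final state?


enqueue(23) -> [23]
dequeue() returns 23 -> []
enqueue(6) -> [6]
enqueue(19) -> [6, 19]
enqueue(30) -> [6, 19, 30]
dequeue() returns 6 -> [19, 30]
Final queue (front to back): [19, 30]


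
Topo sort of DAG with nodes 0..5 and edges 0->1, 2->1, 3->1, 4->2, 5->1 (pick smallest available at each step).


Kahn's algorithm, process smallest node first
Order: [0, 3, 4, 2, 5, 1]


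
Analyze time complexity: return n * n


Analysis: constant-time operation, no loop
Complexity: O(1)


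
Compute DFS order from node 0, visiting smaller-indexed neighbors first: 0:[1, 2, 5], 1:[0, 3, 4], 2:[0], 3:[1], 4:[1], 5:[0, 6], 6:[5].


DFS stack-based: start with [0]
Visit order: [0, 1, 3, 4, 2, 5, 6]


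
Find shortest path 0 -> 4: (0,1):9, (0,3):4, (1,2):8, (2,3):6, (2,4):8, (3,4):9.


Dijkstra from 0:
Distances: {0: 0, 1: 9, 2: 10, 3: 4, 4: 13}
Shortest distance to 4 = 13, path = [0, 3, 4]


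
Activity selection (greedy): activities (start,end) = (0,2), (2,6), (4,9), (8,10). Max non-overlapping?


Greedy: pick earliest-ending, then skip overlaps.
Selected (3 activities): [(0, 2), (2, 6), (8, 10)]


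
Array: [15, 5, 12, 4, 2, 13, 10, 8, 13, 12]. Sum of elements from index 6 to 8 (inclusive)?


Prefix sums: [0, 15, 20, 32, 36, 38, 51, 61, 69, 82, 94]
Sum[6..8] = prefix[9] - prefix[6] = 82 - 51 = 31


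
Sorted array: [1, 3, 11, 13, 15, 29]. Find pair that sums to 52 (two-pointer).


Two pointers: lo=0, hi=5
No pair sums to 52


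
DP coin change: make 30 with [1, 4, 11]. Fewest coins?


dp[0]=0; dp[i]=1+min(dp[i-c] for c in coins)
...dp[25]=5, dp[26]=3, dp[27]=4, dp[28]=5, dp[29]=6, dp[30]=4
Minimum coins for 30 = 4


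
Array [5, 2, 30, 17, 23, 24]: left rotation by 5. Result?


Left rotate by 5: [24, 5, 2, 30, 17, 23]


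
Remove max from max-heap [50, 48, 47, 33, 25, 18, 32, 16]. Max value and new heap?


Max = 50
Replace root with last, heapify down
Resulting heap: [48, 33, 47, 16, 25, 18, 32]


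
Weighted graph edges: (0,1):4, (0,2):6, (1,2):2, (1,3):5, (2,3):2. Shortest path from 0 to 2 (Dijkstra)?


Dijkstra from 0:
Distances: {0: 0, 1: 4, 2: 6, 3: 8}
Shortest distance to 2 = 6, path = [0, 2]


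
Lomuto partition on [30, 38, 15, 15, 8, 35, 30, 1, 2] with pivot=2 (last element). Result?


Elements <= 2 go left of pivot.
Result: [1, 2, 15, 15, 8, 35, 30, 30, 38], pivot at index 1


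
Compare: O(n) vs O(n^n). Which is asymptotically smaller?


linear grows slower than n^n
O(n) is asymptotically smaller; O(n^n) grows faster


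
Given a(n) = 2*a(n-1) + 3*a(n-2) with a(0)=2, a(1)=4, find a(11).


Build bottom-up:
...a(9)=29524, a(10)=88574, a(11)=2*88574+3*29524=265720


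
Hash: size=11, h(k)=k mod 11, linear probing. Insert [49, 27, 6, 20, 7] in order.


Insertions: 49->slot 5; 27->slot 6; 6->slot 7; 20->slot 9; 7->slot 8
Table: [None, None, None, None, None, 49, 27, 6, 7, 20, None]


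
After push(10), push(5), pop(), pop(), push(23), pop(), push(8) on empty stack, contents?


push(10) -> [10]
push(5) -> [10, 5]
pop() returns 5 -> [10]
pop() returns 10 -> []
push(23) -> [23]
pop() returns 23 -> []
push(8) -> [8]
Final stack (bottom to top): [8]


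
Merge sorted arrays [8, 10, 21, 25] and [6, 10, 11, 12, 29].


Compare heads, take smaller each step.
Merged: [6, 8, 10, 10, 11, 12, 21, 25, 29]


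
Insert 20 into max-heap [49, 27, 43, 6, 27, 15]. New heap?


Append 20: [49, 27, 43, 6, 27, 15, 20]
Bubble up: no swaps needed
Result: [49, 27, 43, 6, 27, 15, 20]


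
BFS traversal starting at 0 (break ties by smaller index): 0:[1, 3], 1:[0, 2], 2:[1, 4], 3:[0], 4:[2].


BFS queue: start with [0]
Visit order: [0, 1, 3, 2, 4]


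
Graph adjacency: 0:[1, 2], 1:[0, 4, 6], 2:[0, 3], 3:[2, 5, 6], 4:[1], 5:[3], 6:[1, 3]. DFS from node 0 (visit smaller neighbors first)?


DFS stack-based: start with [0]
Visit order: [0, 1, 4, 6, 3, 2, 5]


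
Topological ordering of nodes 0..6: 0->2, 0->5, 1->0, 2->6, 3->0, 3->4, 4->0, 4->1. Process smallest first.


Kahn's algorithm, process smallest node first
Order: [3, 4, 1, 0, 2, 5, 6]


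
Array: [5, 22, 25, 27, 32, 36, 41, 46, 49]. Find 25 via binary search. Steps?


Search for 25:
[0,8] mid=4 arr[4]=32
[0,3] mid=1 arr[1]=22
[2,3] mid=2 arr[2]=25
Total: 3 comparisons


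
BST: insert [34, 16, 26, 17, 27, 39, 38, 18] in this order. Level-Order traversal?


Root = 34; build tree by BST insertion.
Level-Order traversal: [34, 16, 39, 26, 38, 17, 27, 18]


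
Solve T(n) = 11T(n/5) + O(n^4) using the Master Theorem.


a=11, b=5, c=4. log_5(11)=1.490 < c=4. Case 3: O(n^c) = O(n^4)
Complexity: O(n^4)


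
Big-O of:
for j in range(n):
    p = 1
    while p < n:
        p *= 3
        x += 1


Per nesting level: O(n) * O(log n) = O(n log n)
Complexity: O(n log n)


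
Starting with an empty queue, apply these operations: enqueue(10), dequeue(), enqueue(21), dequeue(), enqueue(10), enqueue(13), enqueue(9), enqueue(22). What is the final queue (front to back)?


enqueue(10) -> [10]
dequeue() returns 10 -> []
enqueue(21) -> [21]
dequeue() returns 21 -> []
enqueue(10) -> [10]
enqueue(13) -> [10, 13]
enqueue(9) -> [10, 13, 9]
enqueue(22) -> [10, 13, 9, 22]
Final queue (front to back): [10, 13, 9, 22]


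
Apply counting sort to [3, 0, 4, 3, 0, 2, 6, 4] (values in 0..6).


Count array: [2, 0, 1, 2, 2, 0, 1]
Reconstruct: [0, 0, 2, 3, 3, 4, 4, 6]


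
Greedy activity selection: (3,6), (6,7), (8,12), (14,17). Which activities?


Greedy: pick earliest-ending, then skip overlaps.
Selected (4 activities): [(3, 6), (6, 7), (8, 12), (14, 17)]


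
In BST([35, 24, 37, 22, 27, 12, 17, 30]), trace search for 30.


BST root = 35
Search for 30: compare at each node
Path: [35, 24, 27, 30]


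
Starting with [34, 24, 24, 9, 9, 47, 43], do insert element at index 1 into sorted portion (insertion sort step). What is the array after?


After one pass: [24, 34, 24, 9, 9, 47, 43]


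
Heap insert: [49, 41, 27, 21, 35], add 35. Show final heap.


Append 35: [49, 41, 27, 21, 35, 35]
Bubble up: swap idx 5(35) with idx 2(27)
Result: [49, 41, 35, 21, 35, 27]


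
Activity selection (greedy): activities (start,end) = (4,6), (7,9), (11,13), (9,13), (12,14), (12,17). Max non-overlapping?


Greedy: pick earliest-ending, then skip overlaps.
Selected (3 activities): [(4, 6), (7, 9), (11, 13)]


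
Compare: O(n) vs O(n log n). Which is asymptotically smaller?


linear grows slower than linearithmic
O(n) is asymptotically smaller; O(n log n) grows faster


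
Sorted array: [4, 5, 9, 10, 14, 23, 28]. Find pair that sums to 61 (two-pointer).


Two pointers: lo=0, hi=6
No pair sums to 61


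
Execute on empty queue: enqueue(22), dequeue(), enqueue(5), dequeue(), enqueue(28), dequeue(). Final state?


enqueue(22) -> [22]
dequeue() returns 22 -> []
enqueue(5) -> [5]
dequeue() returns 5 -> []
enqueue(28) -> [28]
dequeue() returns 28 -> []
Final queue (front to back): []


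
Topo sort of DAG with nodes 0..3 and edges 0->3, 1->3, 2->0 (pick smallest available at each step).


Kahn's algorithm, process smallest node first
Order: [1, 2, 0, 3]


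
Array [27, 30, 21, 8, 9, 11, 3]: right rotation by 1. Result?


Right rotate by 1: [3, 27, 30, 21, 8, 9, 11]


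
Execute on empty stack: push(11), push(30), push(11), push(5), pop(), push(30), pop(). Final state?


push(11) -> [11]
push(30) -> [11, 30]
push(11) -> [11, 30, 11]
push(5) -> [11, 30, 11, 5]
pop() returns 5 -> [11, 30, 11]
push(30) -> [11, 30, 11, 30]
pop() returns 30 -> [11, 30, 11]
Final stack (bottom to top): [11, 30, 11]


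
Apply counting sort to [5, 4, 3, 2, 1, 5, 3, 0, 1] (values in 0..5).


Count array: [1, 2, 1, 2, 1, 2]
Reconstruct: [0, 1, 1, 2, 3, 3, 4, 5, 5]


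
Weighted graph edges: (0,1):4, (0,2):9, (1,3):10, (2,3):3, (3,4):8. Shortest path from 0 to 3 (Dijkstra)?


Dijkstra from 0:
Distances: {0: 0, 1: 4, 2: 9, 3: 12, 4: 20}
Shortest distance to 3 = 12, path = [0, 2, 3]


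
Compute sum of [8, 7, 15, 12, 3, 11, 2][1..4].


Prefix sums: [0, 8, 15, 30, 42, 45, 56, 58]
Sum[1..4] = prefix[5] - prefix[1] = 45 - 8 = 37


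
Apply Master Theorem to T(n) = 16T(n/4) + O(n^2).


a=16, b=4, c=2. log_4(16)=2 = c=2. Case 2: O(n^c log n) = O(n^2 log n)
Complexity: O(n^2 log n)


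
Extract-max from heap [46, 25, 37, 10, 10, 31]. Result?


Max = 46
Replace root with last, heapify down
Resulting heap: [37, 25, 31, 10, 10]


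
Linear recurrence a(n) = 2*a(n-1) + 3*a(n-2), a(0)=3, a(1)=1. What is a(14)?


Build bottom-up:
...a(12)=531443, a(13)=1594321, a(14)=2*1594321+3*531443=4782971


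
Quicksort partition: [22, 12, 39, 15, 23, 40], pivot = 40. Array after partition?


Elements <= 40 go left of pivot.
Result: [22, 12, 39, 15, 23, 40], pivot at index 5


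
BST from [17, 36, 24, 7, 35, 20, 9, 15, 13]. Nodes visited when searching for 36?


BST root = 17
Search for 36: compare at each node
Path: [17, 36]


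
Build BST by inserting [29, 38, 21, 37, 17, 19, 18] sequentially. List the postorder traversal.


Root = 29; build tree by BST insertion.
Postorder traversal: [18, 19, 17, 21, 37, 38, 29]


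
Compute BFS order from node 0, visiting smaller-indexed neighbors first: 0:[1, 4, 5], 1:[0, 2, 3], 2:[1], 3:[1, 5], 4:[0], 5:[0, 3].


BFS queue: start with [0]
Visit order: [0, 1, 4, 5, 2, 3]


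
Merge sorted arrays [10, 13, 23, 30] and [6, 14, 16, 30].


Compare heads, take smaller each step.
Merged: [6, 10, 13, 14, 16, 23, 30, 30]


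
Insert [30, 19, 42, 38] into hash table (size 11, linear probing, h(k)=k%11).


Insertions: 30->slot 8; 19->slot 9; 42->slot 10; 38->slot 5
Table: [None, None, None, None, None, 38, None, None, 30, 19, 42]


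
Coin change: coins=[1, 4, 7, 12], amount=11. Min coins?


dp[0]=0; dp[i]=1+min(dp[i-c] for c in coins)
...dp[6]=3, dp[7]=1, dp[8]=2, dp[9]=3, dp[10]=4, dp[11]=2
Minimum coins for 11 = 2


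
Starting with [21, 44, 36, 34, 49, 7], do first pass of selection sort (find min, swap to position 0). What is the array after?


After one pass: [7, 44, 36, 34, 49, 21]


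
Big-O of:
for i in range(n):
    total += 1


Per nesting level: O(n) = O(n)
Complexity: O(n)


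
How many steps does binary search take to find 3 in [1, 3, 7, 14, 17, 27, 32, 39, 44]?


Search for 3:
[0,8] mid=4 arr[4]=17
[0,3] mid=1 arr[1]=3
Total: 2 comparisons


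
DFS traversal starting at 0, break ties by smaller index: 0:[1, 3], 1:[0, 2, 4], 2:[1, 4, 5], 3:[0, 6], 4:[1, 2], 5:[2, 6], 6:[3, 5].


DFS stack-based: start with [0]
Visit order: [0, 1, 2, 4, 5, 6, 3]


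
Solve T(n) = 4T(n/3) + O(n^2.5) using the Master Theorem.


a=4, b=3, c=2.5. log_3(4)=1.262 < c=2.5. Case 3: O(n^c) = O(n^2.500)
Complexity: O(n^2.500)


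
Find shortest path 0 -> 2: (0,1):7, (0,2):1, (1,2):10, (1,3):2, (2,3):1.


Dijkstra from 0:
Distances: {0: 0, 1: 4, 2: 1, 3: 2}
Shortest distance to 2 = 1, path = [0, 2]


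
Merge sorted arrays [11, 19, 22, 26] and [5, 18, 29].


Compare heads, take smaller each step.
Merged: [5, 11, 18, 19, 22, 26, 29]


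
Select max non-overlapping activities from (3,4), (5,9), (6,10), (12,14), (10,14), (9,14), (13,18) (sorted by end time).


Greedy: pick earliest-ending, then skip overlaps.
Selected (3 activities): [(3, 4), (5, 9), (12, 14)]


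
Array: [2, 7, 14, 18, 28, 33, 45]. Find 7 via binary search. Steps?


Search for 7:
[0,6] mid=3 arr[3]=18
[0,2] mid=1 arr[1]=7
Total: 2 comparisons


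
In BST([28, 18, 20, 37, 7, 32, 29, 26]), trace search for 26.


BST root = 28
Search for 26: compare at each node
Path: [28, 18, 20, 26]


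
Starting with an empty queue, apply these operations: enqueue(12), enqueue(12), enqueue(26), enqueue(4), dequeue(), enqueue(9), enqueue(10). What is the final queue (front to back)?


enqueue(12) -> [12]
enqueue(12) -> [12, 12]
enqueue(26) -> [12, 12, 26]
enqueue(4) -> [12, 12, 26, 4]
dequeue() returns 12 -> [12, 26, 4]
enqueue(9) -> [12, 26, 4, 9]
enqueue(10) -> [12, 26, 4, 9, 10]
Final queue (front to back): [12, 26, 4, 9, 10]


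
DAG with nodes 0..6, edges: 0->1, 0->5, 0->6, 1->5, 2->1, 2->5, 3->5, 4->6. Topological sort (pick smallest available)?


Kahn's algorithm, process smallest node first
Order: [0, 2, 1, 3, 4, 5, 6]


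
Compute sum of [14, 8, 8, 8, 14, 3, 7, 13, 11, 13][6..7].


Prefix sums: [0, 14, 22, 30, 38, 52, 55, 62, 75, 86, 99]
Sum[6..7] = prefix[8] - prefix[6] = 75 - 55 = 20


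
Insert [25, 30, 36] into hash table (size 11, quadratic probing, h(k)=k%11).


Insertions: 25->slot 3; 30->slot 8; 36->slot 4
Table: [None, None, None, 25, 36, None, None, None, 30, None, None]


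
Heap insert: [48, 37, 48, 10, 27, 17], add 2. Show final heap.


Append 2: [48, 37, 48, 10, 27, 17, 2]
Bubble up: no swaps needed
Result: [48, 37, 48, 10, 27, 17, 2]


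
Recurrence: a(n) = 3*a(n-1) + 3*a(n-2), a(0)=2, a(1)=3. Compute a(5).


Build bottom-up:
...a(3)=54, a(4)=207, a(5)=3*207+3*54=783


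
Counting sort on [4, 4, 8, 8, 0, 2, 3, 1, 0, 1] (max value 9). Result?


Count array: [2, 2, 1, 1, 2, 0, 0, 0, 2, 0]
Reconstruct: [0, 0, 1, 1, 2, 3, 4, 4, 8, 8]


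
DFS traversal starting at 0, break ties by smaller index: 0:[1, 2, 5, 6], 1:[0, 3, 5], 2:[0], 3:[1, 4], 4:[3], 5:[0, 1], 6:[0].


DFS stack-based: start with [0]
Visit order: [0, 1, 3, 4, 5, 2, 6]


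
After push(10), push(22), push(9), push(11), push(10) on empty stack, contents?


push(10) -> [10]
push(22) -> [10, 22]
push(9) -> [10, 22, 9]
push(11) -> [10, 22, 9, 11]
push(10) -> [10, 22, 9, 11, 10]
Final stack (bottom to top): [10, 22, 9, 11, 10]


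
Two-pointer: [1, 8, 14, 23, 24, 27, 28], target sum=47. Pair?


Two pointers: lo=0, hi=6
Found pair: (23, 24) summing to 47


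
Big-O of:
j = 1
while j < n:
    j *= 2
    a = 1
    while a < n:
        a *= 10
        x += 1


Per nesting level: O(log n) * O(log n) = O((log n)^2)
Complexity: O((log n)^2)


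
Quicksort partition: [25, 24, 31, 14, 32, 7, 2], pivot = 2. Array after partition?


Elements <= 2 go left of pivot.
Result: [2, 24, 31, 14, 32, 7, 25], pivot at index 0


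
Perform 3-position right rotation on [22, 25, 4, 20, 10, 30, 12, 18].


Right rotate by 3: [30, 12, 18, 22, 25, 4, 20, 10]


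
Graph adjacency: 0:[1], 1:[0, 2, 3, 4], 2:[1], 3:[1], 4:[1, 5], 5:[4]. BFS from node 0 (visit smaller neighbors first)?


BFS queue: start with [0]
Visit order: [0, 1, 2, 3, 4, 5]


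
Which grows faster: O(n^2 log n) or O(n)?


linear grows slower than n^2 log n
O(n) is asymptotically smaller; O(n^2 log n) grows faster


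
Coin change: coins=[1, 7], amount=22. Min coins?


dp[0]=0; dp[i]=1+min(dp[i-c] for c in coins)
...dp[17]=5, dp[18]=6, dp[19]=7, dp[20]=8, dp[21]=3, dp[22]=4
Minimum coins for 22 = 4


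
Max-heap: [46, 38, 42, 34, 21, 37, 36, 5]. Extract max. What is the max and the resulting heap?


Max = 46
Replace root with last, heapify down
Resulting heap: [42, 38, 37, 34, 21, 5, 36]


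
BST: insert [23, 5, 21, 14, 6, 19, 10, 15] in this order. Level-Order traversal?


Root = 23; build tree by BST insertion.
Level-Order traversal: [23, 5, 21, 14, 6, 19, 10, 15]


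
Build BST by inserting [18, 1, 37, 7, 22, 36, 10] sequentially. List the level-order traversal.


Root = 18; build tree by BST insertion.
Level-Order traversal: [18, 1, 37, 7, 22, 10, 36]


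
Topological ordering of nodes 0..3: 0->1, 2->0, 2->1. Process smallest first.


Kahn's algorithm, process smallest node first
Order: [2, 0, 1, 3]


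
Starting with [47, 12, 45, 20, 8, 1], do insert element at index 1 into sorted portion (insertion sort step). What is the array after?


After one pass: [12, 47, 45, 20, 8, 1]


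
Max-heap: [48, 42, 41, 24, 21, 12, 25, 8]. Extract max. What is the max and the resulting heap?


Max = 48
Replace root with last, heapify down
Resulting heap: [42, 24, 41, 8, 21, 12, 25]


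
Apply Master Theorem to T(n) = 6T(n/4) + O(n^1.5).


a=6, b=4, c=1.5. log_4(6)=1.292 < c=1.5. Case 3: O(n^c) = O(n^1.500)
Complexity: O(n^1.500)


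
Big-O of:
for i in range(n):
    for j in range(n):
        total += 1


Per nesting level: O(n) * O(n) = O(n^2)
Complexity: O(n^2)


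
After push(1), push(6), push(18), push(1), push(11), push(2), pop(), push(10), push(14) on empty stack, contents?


push(1) -> [1]
push(6) -> [1, 6]
push(18) -> [1, 6, 18]
push(1) -> [1, 6, 18, 1]
push(11) -> [1, 6, 18, 1, 11]
push(2) -> [1, 6, 18, 1, 11, 2]
pop() returns 2 -> [1, 6, 18, 1, 11]
push(10) -> [1, 6, 18, 1, 11, 10]
push(14) -> [1, 6, 18, 1, 11, 10, 14]
Final stack (bottom to top): [1, 6, 18, 1, 11, 10, 14]


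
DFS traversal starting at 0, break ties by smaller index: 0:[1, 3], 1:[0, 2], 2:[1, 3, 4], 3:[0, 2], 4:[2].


DFS stack-based: start with [0]
Visit order: [0, 1, 2, 3, 4]


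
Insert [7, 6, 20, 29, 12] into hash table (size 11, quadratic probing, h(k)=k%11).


Insertions: 7->slot 7; 6->slot 6; 20->slot 9; 29->slot 8; 12->slot 1
Table: [None, 12, None, None, None, None, 6, 7, 29, 20, None]


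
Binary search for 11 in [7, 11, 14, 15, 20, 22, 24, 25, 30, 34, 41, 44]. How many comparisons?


Search for 11:
[0,11] mid=5 arr[5]=22
[0,4] mid=2 arr[2]=14
[0,1] mid=0 arr[0]=7
[1,1] mid=1 arr[1]=11
Total: 4 comparisons


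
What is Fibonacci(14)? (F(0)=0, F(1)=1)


F(n)=F(n-1)+F(n-2)
...F(12)=144, F(13)=233, F(14)=377


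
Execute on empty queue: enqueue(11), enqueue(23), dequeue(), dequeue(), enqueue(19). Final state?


enqueue(11) -> [11]
enqueue(23) -> [11, 23]
dequeue() returns 11 -> [23]
dequeue() returns 23 -> []
enqueue(19) -> [19]
Final queue (front to back): [19]


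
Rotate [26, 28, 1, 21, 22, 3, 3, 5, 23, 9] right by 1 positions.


Right rotate by 1: [9, 26, 28, 1, 21, 22, 3, 3, 5, 23]


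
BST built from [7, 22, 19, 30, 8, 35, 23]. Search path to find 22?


BST root = 7
Search for 22: compare at each node
Path: [7, 22]


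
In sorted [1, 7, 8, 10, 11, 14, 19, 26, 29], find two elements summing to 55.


Two pointers: lo=0, hi=8
Found pair: (26, 29) summing to 55


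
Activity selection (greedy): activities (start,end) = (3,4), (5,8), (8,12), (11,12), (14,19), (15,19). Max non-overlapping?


Greedy: pick earliest-ending, then skip overlaps.
Selected (4 activities): [(3, 4), (5, 8), (8, 12), (14, 19)]


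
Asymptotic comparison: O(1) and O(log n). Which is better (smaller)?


constant grows slower than logarithmic
O(1) is asymptotically smaller; O(log n) grows faster


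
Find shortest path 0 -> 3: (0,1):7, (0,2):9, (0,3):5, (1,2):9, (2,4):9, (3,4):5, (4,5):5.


Dijkstra from 0:
Distances: {0: 0, 1: 7, 2: 9, 3: 5, 4: 10, 5: 15}
Shortest distance to 3 = 5, path = [0, 3]


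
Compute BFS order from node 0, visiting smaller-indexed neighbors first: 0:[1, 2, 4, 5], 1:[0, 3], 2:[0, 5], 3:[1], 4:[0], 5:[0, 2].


BFS queue: start with [0]
Visit order: [0, 1, 2, 4, 5, 3]


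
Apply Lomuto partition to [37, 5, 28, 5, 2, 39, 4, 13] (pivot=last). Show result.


Elements <= 13 go left of pivot.
Result: [5, 5, 2, 4, 13, 39, 37, 28], pivot at index 4


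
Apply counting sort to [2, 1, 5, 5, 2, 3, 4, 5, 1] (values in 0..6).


Count array: [0, 2, 2, 1, 1, 3, 0]
Reconstruct: [1, 1, 2, 2, 3, 4, 5, 5, 5]


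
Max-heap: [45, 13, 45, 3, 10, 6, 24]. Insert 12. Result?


Append 12: [45, 13, 45, 3, 10, 6, 24, 12]
Bubble up: swap idx 7(12) with idx 3(3)
Result: [45, 13, 45, 12, 10, 6, 24, 3]


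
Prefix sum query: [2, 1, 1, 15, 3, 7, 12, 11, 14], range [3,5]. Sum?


Prefix sums: [0, 2, 3, 4, 19, 22, 29, 41, 52, 66]
Sum[3..5] = prefix[6] - prefix[3] = 29 - 4 = 25


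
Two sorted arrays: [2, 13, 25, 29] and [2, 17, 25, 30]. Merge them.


Compare heads, take smaller each step.
Merged: [2, 2, 13, 17, 25, 25, 29, 30]


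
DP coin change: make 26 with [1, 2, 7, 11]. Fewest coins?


dp[0]=0; dp[i]=1+min(dp[i-c] for c in coins)
...dp[21]=3, dp[22]=2, dp[23]=3, dp[24]=3, dp[25]=3, dp[26]=4
Minimum coins for 26 = 4


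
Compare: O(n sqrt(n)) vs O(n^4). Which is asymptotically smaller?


n^1.5 grows slower than quartic
O(n sqrt(n)) is asymptotically smaller; O(n^4) grows faster


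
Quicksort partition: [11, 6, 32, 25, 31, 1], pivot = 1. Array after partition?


Elements <= 1 go left of pivot.
Result: [1, 6, 32, 25, 31, 11], pivot at index 0


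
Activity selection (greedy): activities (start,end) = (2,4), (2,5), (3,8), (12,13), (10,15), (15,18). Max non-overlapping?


Greedy: pick earliest-ending, then skip overlaps.
Selected (3 activities): [(2, 4), (12, 13), (15, 18)]


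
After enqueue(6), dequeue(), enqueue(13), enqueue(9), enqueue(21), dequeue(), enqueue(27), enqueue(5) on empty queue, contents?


enqueue(6) -> [6]
dequeue() returns 6 -> []
enqueue(13) -> [13]
enqueue(9) -> [13, 9]
enqueue(21) -> [13, 9, 21]
dequeue() returns 13 -> [9, 21]
enqueue(27) -> [9, 21, 27]
enqueue(5) -> [9, 21, 27, 5]
Final queue (front to back): [9, 21, 27, 5]


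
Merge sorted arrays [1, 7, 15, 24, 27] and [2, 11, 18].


Compare heads, take smaller each step.
Merged: [1, 2, 7, 11, 15, 18, 24, 27]


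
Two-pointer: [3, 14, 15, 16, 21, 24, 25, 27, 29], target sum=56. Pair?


Two pointers: lo=0, hi=8
Found pair: (27, 29) summing to 56


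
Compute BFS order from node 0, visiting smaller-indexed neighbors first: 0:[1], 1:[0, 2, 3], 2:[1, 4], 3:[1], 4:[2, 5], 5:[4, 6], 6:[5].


BFS queue: start with [0]
Visit order: [0, 1, 2, 3, 4, 5, 6]


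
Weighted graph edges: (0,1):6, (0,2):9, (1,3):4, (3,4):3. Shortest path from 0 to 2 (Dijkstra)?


Dijkstra from 0:
Distances: {0: 0, 1: 6, 2: 9, 3: 10, 4: 13}
Shortest distance to 2 = 9, path = [0, 2]


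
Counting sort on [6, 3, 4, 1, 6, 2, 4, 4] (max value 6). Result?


Count array: [0, 1, 1, 1, 3, 0, 2]
Reconstruct: [1, 2, 3, 4, 4, 4, 6, 6]


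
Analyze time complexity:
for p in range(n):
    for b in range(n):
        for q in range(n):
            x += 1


Per nesting level: O(n) * O(n) * O(n) = O(n^3)
Complexity: O(n^3)


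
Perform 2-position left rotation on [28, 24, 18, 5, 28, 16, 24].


Left rotate by 2: [18, 5, 28, 16, 24, 28, 24]


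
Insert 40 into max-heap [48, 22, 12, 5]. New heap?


Append 40: [48, 22, 12, 5, 40]
Bubble up: swap idx 4(40) with idx 1(22)
Result: [48, 40, 12, 5, 22]


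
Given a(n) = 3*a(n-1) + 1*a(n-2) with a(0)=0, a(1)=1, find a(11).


Build bottom-up:
...a(9)=12970, a(10)=42837, a(11)=3*42837+1*12970=141481


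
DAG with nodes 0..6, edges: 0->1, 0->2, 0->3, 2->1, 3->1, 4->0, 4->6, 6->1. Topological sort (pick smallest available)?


Kahn's algorithm, process smallest node first
Order: [4, 0, 2, 3, 5, 6, 1]


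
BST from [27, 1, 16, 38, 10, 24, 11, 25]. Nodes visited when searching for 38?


BST root = 27
Search for 38: compare at each node
Path: [27, 38]


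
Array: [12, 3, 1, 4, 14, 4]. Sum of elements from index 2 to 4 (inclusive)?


Prefix sums: [0, 12, 15, 16, 20, 34, 38]
Sum[2..4] = prefix[5] - prefix[2] = 34 - 15 = 19


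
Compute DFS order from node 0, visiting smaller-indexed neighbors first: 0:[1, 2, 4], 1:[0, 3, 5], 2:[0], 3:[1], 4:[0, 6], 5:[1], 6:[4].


DFS stack-based: start with [0]
Visit order: [0, 1, 3, 5, 2, 4, 6]


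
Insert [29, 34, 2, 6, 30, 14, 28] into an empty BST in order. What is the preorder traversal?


Root = 29; build tree by BST insertion.
Preorder traversal: [29, 2, 6, 14, 28, 34, 30]


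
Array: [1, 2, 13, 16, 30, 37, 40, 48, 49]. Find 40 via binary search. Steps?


Search for 40:
[0,8] mid=4 arr[4]=30
[5,8] mid=6 arr[6]=40
Total: 2 comparisons


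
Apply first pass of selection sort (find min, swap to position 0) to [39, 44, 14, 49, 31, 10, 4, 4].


After one pass: [4, 44, 14, 49, 31, 10, 39, 4]


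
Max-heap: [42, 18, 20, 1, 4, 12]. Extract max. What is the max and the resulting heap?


Max = 42
Replace root with last, heapify down
Resulting heap: [20, 18, 12, 1, 4]


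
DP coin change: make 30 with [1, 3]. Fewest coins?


dp[0]=0; dp[i]=1+min(dp[i-c] for c in coins)
...dp[25]=9, dp[26]=10, dp[27]=9, dp[28]=10, dp[29]=11, dp[30]=10
Minimum coins for 30 = 10


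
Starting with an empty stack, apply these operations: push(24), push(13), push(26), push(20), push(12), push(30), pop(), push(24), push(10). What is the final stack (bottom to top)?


push(24) -> [24]
push(13) -> [24, 13]
push(26) -> [24, 13, 26]
push(20) -> [24, 13, 26, 20]
push(12) -> [24, 13, 26, 20, 12]
push(30) -> [24, 13, 26, 20, 12, 30]
pop() returns 30 -> [24, 13, 26, 20, 12]
push(24) -> [24, 13, 26, 20, 12, 24]
push(10) -> [24, 13, 26, 20, 12, 24, 10]
Final stack (bottom to top): [24, 13, 26, 20, 12, 24, 10]


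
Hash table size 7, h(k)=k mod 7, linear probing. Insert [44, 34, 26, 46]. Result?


Insertions: 44->slot 2; 34->slot 6; 26->slot 5; 46->slot 4
Table: [None, None, 44, None, 46, 26, 34]


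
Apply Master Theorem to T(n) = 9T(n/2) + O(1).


a=9, b=2, c=0. log_2(9)=3.170 > c=0. Case 1: O(n^log_b(a)) = O(n^3.170)
Complexity: O(n^3.170)


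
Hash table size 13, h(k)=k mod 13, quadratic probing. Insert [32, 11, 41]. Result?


Insertions: 32->slot 6; 11->slot 11; 41->slot 2
Table: [None, None, 41, None, None, None, 32, None, None, None, None, 11, None]


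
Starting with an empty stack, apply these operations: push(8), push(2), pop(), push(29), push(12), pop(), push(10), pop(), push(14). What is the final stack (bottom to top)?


push(8) -> [8]
push(2) -> [8, 2]
pop() returns 2 -> [8]
push(29) -> [8, 29]
push(12) -> [8, 29, 12]
pop() returns 12 -> [8, 29]
push(10) -> [8, 29, 10]
pop() returns 10 -> [8, 29]
push(14) -> [8, 29, 14]
Final stack (bottom to top): [8, 29, 14]


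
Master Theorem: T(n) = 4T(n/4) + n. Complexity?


a=4, b=4, c=1. log_4(4)=1 = c=1. Case 2: O(n^c log n) = O(n log n)
Complexity: O(n log n)


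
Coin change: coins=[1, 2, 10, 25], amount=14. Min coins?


dp[0]=0; dp[i]=1+min(dp[i-c] for c in coins)
...dp[9]=5, dp[10]=1, dp[11]=2, dp[12]=2, dp[13]=3, dp[14]=3
Minimum coins for 14 = 3


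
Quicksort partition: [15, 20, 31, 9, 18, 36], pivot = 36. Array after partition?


Elements <= 36 go left of pivot.
Result: [15, 20, 31, 9, 18, 36], pivot at index 5


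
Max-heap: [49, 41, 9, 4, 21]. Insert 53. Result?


Append 53: [49, 41, 9, 4, 21, 53]
Bubble up: swap idx 5(53) with idx 2(9); swap idx 2(53) with idx 0(49)
Result: [53, 41, 49, 4, 21, 9]


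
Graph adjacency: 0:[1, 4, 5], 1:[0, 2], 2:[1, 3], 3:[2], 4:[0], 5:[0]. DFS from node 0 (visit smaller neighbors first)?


DFS stack-based: start with [0]
Visit order: [0, 1, 2, 3, 4, 5]


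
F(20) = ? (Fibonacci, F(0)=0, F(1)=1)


F(n)=F(n-1)+F(n-2)
...F(18)=2584, F(19)=4181, F(20)=6765


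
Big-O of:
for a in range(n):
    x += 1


Per nesting level: O(n) = O(n)
Complexity: O(n)


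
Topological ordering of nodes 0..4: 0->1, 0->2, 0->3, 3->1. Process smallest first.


Kahn's algorithm, process smallest node first
Order: [0, 2, 3, 1, 4]
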